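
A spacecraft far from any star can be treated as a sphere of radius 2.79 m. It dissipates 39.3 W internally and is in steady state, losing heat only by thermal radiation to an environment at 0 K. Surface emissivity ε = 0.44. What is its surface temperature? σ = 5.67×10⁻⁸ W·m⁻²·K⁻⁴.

Steady state: internal power = radiated power, P = εσA T⁴.
Radiating area A = 4πr² = 97.82 m².
T⁴ = P/(εσA) = 39.3/(0.44·5.67×10⁻⁸·97.82) = 1.610×10⁷ K⁴.
T = (1.610×10⁷)^(1/4).

T ≈ 63.3 K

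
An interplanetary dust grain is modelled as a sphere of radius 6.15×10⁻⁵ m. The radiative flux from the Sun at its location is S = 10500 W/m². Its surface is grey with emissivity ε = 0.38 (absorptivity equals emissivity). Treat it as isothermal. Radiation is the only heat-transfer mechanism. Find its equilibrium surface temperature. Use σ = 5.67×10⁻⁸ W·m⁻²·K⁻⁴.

At equilibrium, absorbed power = emitted power.
Absorbing cross-section = πr² = 1.188×10⁻⁸ m²; emitting surface = 4πr² = 4.753×10⁻⁸ m² (ratio 4).
εS·A_cross = εσ·A_surf·T⁴  ⇒  T⁴ = S/(4σ)   (ε cancels).
T⁴ = 10500/(4·5.67×10⁻⁸) = 4.630×10¹⁰ K⁴.
T = (4.630×10¹⁰)^(1/4).

T ≈ 464 K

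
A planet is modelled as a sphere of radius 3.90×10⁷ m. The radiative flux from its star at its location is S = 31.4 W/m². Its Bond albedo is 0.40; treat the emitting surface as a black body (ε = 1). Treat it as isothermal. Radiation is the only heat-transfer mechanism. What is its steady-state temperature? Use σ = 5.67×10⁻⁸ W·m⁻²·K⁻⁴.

At equilibrium, absorbed power = emitted power.
Absorbing cross-section = πr² = 4.778×10¹⁵ m²; emitting surface = 4πr² = 1.911×10¹⁶ m² (ratio 4).
(1−a)S·A_cross = εσ·A_surf·T⁴  ⇒  T⁴ = (1−a)S/(4σ).
T⁴ = 0.600·31.4/(4·5.67×10⁻⁸) = 8.307×10⁷ K⁴.
T = (8.307×10⁷)^(1/4).

T ≈ 95.5 K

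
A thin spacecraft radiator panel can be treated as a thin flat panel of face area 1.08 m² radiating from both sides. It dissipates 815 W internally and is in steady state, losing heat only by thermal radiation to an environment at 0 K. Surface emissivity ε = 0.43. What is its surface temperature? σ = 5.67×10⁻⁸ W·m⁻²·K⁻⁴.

T ≈ 353 K

Steady state: internal power = radiated power, P = εσA T⁴.
Radiating area A = 2·1.08 = 2.160 m².
T⁴ = P/(εσA) = 815/(0.43·5.67×10⁻⁸·2.160) = 1.548×10¹⁰ K⁴.
T = (1.548×10¹⁰)^(1/4).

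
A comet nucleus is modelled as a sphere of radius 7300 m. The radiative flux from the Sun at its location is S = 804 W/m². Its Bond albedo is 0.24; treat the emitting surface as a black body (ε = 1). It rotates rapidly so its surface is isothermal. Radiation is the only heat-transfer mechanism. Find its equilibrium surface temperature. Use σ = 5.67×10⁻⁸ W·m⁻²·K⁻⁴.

At equilibrium, absorbed power = emitted power.
Absorbing cross-section = πr² = 1.674×10⁸ m²; emitting surface = 4πr² = 6.697×10⁸ m² (ratio 4).
(1−a)S·A_cross = εσ·A_surf·T⁴  ⇒  T⁴ = (1−a)S/(4σ).
T⁴ = 0.760·804/(4·5.67×10⁻⁸) = 2.694×10⁹ K⁴.
T = (2.694×10⁹)^(1/4).

T ≈ 228 K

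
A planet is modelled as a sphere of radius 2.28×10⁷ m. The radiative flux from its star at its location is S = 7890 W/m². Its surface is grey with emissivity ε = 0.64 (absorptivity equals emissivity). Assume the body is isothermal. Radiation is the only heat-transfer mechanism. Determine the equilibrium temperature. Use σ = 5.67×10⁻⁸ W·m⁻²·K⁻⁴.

At equilibrium, absorbed power = emitted power.
Absorbing cross-section = πr² = 1.633×10¹⁵ m²; emitting surface = 4πr² = 6.533×10¹⁵ m² (ratio 4).
εS·A_cross = εσ·A_surf·T⁴  ⇒  T⁴ = S/(4σ)   (ε cancels).
T⁴ = 7890/(4·5.67×10⁻⁸) = 3.479×10¹⁰ K⁴.
T = (3.479×10¹⁰)^(1/4).

T ≈ 432 K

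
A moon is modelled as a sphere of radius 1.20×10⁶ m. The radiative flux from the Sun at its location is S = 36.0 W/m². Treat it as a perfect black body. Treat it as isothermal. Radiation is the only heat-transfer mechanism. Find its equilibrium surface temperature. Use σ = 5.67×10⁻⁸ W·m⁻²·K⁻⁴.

At equilibrium, absorbed power = emitted power.
Absorbing cross-section = πr² = 4.524×10¹² m²; emitting surface = 4πr² = 1.810×10¹³ m² (ratio 4).
S·A_cross = εσ·A_surf·T⁴  ⇒  T⁴ = S/(4σ).
T⁴ = 1.00·36.0/(4·5.67×10⁻⁸) = 1.587×10⁸ K⁴.
T = (1.587×10⁸)^(1/4).

T ≈ 112 K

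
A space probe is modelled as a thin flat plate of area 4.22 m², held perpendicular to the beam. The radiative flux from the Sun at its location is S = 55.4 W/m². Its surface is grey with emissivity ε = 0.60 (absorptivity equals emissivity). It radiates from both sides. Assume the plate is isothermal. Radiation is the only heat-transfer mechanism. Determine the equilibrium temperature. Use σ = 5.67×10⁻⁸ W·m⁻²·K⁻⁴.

At equilibrium, absorbed power = emitted power.
Absorbing cross-section = A = 4.220 m²; emitting surface = 2A = 8.440 m² (ratio 2).
εS·A_cross = εσ·A_surf·T⁴  ⇒  T⁴ = S/(2σ)   (ε cancels).
T⁴ = 55.4/(2·5.67×10⁻⁸) = 4.885×10⁸ K⁴.
T = (4.885×10⁸)^(1/4).

T ≈ 149 K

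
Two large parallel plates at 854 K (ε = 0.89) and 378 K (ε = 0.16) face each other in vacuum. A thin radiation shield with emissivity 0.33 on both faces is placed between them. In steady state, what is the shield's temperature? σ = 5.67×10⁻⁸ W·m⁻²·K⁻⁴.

T_s ≈ 791 K

In steady state the net flux on the hot side equals that on the cold side.
σ(T₁⁴−T_s⁴)/D₁ = σ(T_s⁴−T₂⁴)/D₂, with D₁ = 1/ε₁+1/ε_s−1 = 3.154, D₂ = 1/ε_s+1/ε₂−1 = 8.280.
Solve for T_s⁴: T_s⁴ = (D₂·T₁⁴ + D₁·T₂⁴)/(D₁+D₂) = 3.908×10¹¹ K⁴.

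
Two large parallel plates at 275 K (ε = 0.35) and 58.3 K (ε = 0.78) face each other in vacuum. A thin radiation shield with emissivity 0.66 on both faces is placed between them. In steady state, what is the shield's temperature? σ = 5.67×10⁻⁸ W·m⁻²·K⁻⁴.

In steady state the net flux on the hot side equals that on the cold side.
σ(T₁⁴−T_s⁴)/D₁ = σ(T_s⁴−T₂⁴)/D₂, with D₁ = 1/ε₁+1/ε_s−1 = 3.372, D₂ = 1/ε_s+1/ε₂−1 = 1.797.
Solve for T_s⁴: T_s⁴ = (D₂·T₁⁴ + D₁·T₂⁴)/(D₁+D₂) = 1.996×10⁹ K⁴.

T_s ≈ 211 K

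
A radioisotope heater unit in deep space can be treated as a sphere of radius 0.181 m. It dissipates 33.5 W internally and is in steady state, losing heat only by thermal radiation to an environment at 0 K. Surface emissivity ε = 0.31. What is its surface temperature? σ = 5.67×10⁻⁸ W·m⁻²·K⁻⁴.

Steady state: internal power = radiated power, P = εσA T⁴.
Radiating area A = 4πr² = 0.4117 m².
T⁴ = P/(εσA) = 33.5/(0.31·5.67×10⁻⁸·0.4117) = 4.629×10⁹ K⁴.
T = (4.629×10⁹)^(1/4).

T ≈ 261 K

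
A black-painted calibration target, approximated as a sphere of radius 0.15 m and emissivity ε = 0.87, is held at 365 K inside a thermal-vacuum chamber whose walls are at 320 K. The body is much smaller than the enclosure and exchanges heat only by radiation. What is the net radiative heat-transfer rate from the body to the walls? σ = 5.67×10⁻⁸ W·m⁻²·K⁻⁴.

For a small grey body in a large enclosure: P_net = εσA(T_body⁴ − T_wall⁴).
A = 4πr² = 0.2827 m²; T_body⁴ − T_wall⁴ = 1.775×10¹⁰ − 1.049×10¹⁰ = 7.263×10⁹ K⁴.
|P_net| = 0.87·5.67×10⁻⁸·0.2827·7.263×10⁹.

P_net ≈ 101 W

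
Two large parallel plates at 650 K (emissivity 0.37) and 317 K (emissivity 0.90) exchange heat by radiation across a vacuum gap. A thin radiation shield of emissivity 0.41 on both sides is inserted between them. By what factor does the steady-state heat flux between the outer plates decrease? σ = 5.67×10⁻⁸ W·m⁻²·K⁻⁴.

factor ≈ 2.38

Without shield: q₀ = σΔ(T⁴)/(1/ε₁+1/ε₂−1) with denominator 2.814.
With shield the two gaps are in series; the resistances add: (1/ε₁+1/ε_s−1)+(1/ε_s+1/ε₂−1) = 4.142+2.550 = 6.692.
Heat-flux ratio q₀/q = 6.692/2.814.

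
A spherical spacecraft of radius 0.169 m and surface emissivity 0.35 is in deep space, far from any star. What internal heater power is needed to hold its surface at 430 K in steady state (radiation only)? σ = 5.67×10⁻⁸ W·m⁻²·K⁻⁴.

P ≈ 244 W

P = εσ·4πr²·T⁴.
4πr² = 0.3589 m²; T⁴ = 3.419×10¹⁰ K⁴.
P = 0.35·5.67×10⁻⁸·0.3589·3.419×10¹⁰.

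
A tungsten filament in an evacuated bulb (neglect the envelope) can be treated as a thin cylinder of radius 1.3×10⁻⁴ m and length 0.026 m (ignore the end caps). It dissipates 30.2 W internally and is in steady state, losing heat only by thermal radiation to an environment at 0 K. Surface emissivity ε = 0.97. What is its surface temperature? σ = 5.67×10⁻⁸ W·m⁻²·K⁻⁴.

Steady state: internal power = radiated power, P = εσA T⁴.
Radiating area A = 2πrL = 2.124×10⁻⁵ m².
T⁴ = P/(εσA) = 30.2/(0.97·5.67×10⁻⁸·2.124×10⁻⁵) = 2.586×10¹³ K⁴.
T = (2.586×10¹³)^(1/4).

T ≈ 2250 K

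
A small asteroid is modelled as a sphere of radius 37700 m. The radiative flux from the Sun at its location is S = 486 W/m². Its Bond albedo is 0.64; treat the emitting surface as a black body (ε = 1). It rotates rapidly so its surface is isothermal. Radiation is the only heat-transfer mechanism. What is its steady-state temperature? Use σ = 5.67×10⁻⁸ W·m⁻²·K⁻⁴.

At equilibrium, absorbed power = emitted power.
Absorbing cross-section = πr² = 4.465×10⁹ m²; emitting surface = 4πr² = 1.786×10¹⁰ m² (ratio 4).
(1−a)S·A_cross = εσ·A_surf·T⁴  ⇒  T⁴ = (1−a)S/(4σ).
T⁴ = 0.360·486/(4·5.67×10⁻⁸) = 7.714×10⁸ K⁴.
T = (7.714×10⁸)^(1/4).

T ≈ 167 K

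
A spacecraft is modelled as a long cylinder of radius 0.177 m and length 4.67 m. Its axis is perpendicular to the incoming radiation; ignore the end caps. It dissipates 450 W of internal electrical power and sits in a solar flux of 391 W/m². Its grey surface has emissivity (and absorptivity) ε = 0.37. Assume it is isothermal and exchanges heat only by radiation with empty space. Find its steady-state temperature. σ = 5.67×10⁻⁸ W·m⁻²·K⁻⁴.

At steady state, absorbed solar power + internal power = radiated power.
Absorbed: α·S·A_cross = 0.37·391·1.653 = 239.2 W (cross-section 2rL).
Total input = 239.2 + 450 = 689.2 W.
Radiated: εσ·A_surf·T⁴ with A_surf = 2πrL = 5.194 m².
T⁴ = 689.2/(0.37·5.67×10⁻⁸·5.194) = 6.325×10⁹ K⁴.

T ≈ 282 K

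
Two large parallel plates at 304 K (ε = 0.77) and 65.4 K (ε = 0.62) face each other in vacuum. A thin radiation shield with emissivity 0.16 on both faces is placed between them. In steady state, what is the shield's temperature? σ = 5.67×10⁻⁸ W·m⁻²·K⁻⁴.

T_s ≈ 257 K

In steady state the net flux on the hot side equals that on the cold side.
σ(T₁⁴−T_s⁴)/D₁ = σ(T_s⁴−T₂⁴)/D₂, with D₁ = 1/ε₁+1/ε_s−1 = 6.549, D₂ = 1/ε_s+1/ε₂−1 = 6.863.
Solve for T_s⁴: T_s⁴ = (D₂·T₁⁴ + D₁·T₂⁴)/(D₁+D₂) = 4.379×10⁹ K⁴.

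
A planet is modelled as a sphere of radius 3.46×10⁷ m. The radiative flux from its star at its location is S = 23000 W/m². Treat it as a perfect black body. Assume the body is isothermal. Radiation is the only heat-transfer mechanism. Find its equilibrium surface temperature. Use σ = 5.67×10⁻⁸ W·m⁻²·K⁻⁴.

At equilibrium, absorbed power = emitted power.
Absorbing cross-section = πr² = 3.761×10¹⁵ m²; emitting surface = 4πr² = 1.504×10¹⁶ m² (ratio 4).
S·A_cross = εσ·A_surf·T⁴  ⇒  T⁴ = S/(4σ).
T⁴ = 1.00·23000/(4·5.67×10⁻⁸) = 1.014×10¹¹ K⁴.
T = (1.014×10¹¹)^(1/4).

T ≈ 564 K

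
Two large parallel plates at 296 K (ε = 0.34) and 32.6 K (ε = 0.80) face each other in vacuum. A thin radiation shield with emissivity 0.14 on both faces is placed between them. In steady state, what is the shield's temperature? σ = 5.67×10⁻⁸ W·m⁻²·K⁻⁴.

T_s ≈ 242 K

In steady state the net flux on the hot side equals that on the cold side.
σ(T₁⁴−T_s⁴)/D₁ = σ(T_s⁴−T₂⁴)/D₂, with D₁ = 1/ε₁+1/ε_s−1 = 9.084, D₂ = 1/ε_s+1/ε₂−1 = 7.393.
Solve for T_s⁴: T_s⁴ = (D₂·T₁⁴ + D₁·T₂⁴)/(D₁+D₂) = 3.445×10⁹ K⁴.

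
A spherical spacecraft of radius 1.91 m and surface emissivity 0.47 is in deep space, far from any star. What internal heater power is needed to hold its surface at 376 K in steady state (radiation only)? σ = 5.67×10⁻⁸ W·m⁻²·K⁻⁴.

P = εσ·4πr²·T⁴.
4πr² = 45.84 m²; T⁴ = 1.999×10¹⁰ K⁴.
P = 0.47·5.67×10⁻⁸·45.84·1.999×10¹⁰.

P ≈ 24400 W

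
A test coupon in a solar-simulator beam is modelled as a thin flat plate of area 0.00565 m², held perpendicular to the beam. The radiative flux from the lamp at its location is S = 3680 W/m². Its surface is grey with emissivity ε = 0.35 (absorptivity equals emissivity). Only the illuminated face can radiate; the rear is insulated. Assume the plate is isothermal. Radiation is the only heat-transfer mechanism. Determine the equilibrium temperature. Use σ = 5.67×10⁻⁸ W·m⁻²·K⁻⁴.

T ≈ 505 K

At equilibrium, absorbed power = emitted power.
Absorbing cross-section = A = 0.005650 m²; emitting surface = A = 0.005650 m² (ratio 1).
εS·A_cross = εσ·A_surf·T⁴  ⇒  T⁴ = S/(1σ)   (ε cancels).
T⁴ = 3680/(1·5.67×10⁻⁸) = 6.490×10¹⁰ K⁴.
T = (6.490×10¹⁰)^(1/4).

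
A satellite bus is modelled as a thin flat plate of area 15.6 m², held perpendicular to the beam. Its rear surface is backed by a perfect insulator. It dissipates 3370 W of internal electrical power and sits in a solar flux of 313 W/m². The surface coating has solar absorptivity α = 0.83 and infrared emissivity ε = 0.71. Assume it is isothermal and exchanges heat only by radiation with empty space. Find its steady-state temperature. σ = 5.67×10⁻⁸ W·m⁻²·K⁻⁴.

T ≈ 330 K

At steady state, absorbed solar power + internal power = radiated power.
Absorbed: α·S·A_cross = 0.83·313·15.60 = 4053 W (cross-section A).
Total input = 4053 + 3370 = 7423 W.
Radiated: εσ·A_surf·T⁴ with A_surf = A = 15.60 m².
T⁴ = 7423/(0.71·5.67×10⁻⁸·15.60) = 1.182×10¹⁰ K⁴.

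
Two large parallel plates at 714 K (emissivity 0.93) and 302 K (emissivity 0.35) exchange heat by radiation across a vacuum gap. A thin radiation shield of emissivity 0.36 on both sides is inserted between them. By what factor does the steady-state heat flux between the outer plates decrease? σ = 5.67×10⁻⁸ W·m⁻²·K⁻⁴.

Without shield: q₀ = σΔ(T⁴)/(1/ε₁+1/ε₂−1) with denominator 2.932.
With shield the two gaps are in series; the resistances add: (1/ε₁+1/ε_s−1)+(1/ε_s+1/ε₂−1) = 2.853+4.635 = 7.488.
Heat-flux ratio q₀/q = 7.488/2.932.

factor ≈ 2.55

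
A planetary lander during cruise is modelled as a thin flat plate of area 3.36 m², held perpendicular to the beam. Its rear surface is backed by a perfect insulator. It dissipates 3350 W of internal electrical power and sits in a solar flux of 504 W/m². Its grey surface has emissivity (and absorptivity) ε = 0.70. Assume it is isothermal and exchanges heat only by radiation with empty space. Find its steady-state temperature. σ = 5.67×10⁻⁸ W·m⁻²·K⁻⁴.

At steady state, absorbed solar power + internal power = radiated power.
Absorbed: α·S·A_cross = 0.70·504·3.360 = 1185 W (cross-section A).
Total input = 1185 + 3350 = 4535 W.
Radiated: εσ·A_surf·T⁴ with A_surf = A = 3.360 m².
T⁴ = 4535/(0.70·5.67×10⁻⁸·3.360) = 3.401×10¹⁰ K⁴.

T ≈ 429 K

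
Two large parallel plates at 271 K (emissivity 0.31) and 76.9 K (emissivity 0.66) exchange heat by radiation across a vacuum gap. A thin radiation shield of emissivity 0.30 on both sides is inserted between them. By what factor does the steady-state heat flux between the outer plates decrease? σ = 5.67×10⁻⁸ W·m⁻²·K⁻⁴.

factor ≈ 2.51

Without shield: q₀ = σΔ(T⁴)/(1/ε₁+1/ε₂−1) with denominator 3.741.
With shield the two gaps are in series; the resistances add: (1/ε₁+1/ε_s−1)+(1/ε_s+1/ε₂−1) = 5.559+3.848 = 9.408.
Heat-flux ratio q₀/q = 9.408/3.741.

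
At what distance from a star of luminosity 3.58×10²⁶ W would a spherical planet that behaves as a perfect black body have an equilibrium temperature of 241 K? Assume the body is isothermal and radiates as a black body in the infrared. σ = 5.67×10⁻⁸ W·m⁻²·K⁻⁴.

d ≈ 1.93×10¹¹ m

For an isothermal black-emitting sphere, (1−a)S·πr² = σ·4πr²·T⁴ ⇒ S = 4σT⁴/(1−a).
S = 4·5.67×10⁻⁸·(241)⁴/1.00 = 765.1 W/m².
Flux falls as S = L/(4πd²), so d = √(L/(4πS)) = √(3.58×10²⁶/(4π·765.1)).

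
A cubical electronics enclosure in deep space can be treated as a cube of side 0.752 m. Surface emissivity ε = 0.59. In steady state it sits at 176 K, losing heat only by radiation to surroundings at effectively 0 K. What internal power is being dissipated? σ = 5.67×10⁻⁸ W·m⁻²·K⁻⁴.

P ≈ 109 W

Steady state: P = εσA T⁴.
A = 6L² = 3.393 m²; T⁴ = (176)⁴ = 9.595×10⁸ K⁴.
P = 0.59 × 5.67×10⁻⁸ × 3.393 × 9.595×10⁸.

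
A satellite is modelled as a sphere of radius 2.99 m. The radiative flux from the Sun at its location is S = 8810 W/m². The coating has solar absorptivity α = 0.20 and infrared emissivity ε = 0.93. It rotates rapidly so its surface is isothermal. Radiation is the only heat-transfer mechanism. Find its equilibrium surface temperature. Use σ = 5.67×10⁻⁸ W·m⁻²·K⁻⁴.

T ≈ 302 K

At equilibrium, absorbed power = emitted power.
Absorbing cross-section = πr² = 28.09 m²; emitting surface = 4πr² = 112.3 m² (ratio 4).
αS·A_cross = εσ·A_surf·T⁴  ⇒  T⁴ = αS/(ε·4σ).
T⁴ = 0.200·8810/(0.93·4·5.67×10⁻⁸) = 8.354×10⁹ K⁴.
T = (8.354×10⁹)^(1/4).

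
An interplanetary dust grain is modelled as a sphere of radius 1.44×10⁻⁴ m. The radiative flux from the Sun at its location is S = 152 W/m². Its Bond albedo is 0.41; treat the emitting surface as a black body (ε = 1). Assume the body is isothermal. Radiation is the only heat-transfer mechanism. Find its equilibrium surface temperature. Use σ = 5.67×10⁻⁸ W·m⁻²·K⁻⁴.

T ≈ 141 K

At equilibrium, absorbed power = emitted power.
Absorbing cross-section = πr² = 6.514×10⁻⁸ m²; emitting surface = 4πr² = 2.606×10⁻⁷ m² (ratio 4).
(1−a)S·A_cross = εσ·A_surf·T⁴  ⇒  T⁴ = (1−a)S/(4σ).
T⁴ = 0.590·152/(4·5.67×10⁻⁸) = 3.954×10⁸ K⁴.
T = (3.954×10⁸)^(1/4).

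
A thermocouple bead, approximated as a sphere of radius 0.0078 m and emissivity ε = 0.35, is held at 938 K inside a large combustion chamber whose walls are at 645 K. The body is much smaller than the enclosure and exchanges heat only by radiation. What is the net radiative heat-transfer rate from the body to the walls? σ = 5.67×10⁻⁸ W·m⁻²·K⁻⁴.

P_net ≈ 9.12 W

For a small grey body in a large enclosure: P_net = εσA(T_body⁴ − T_wall⁴).
A = 4πr² = 7.645×10⁻⁴ m²; T_body⁴ − T_wall⁴ = 7.741×10¹¹ − 1.731×10¹¹ = 6.010×10¹¹ K⁴.
|P_net| = 0.35·5.67×10⁻⁸·7.645×10⁻⁴·6.010×10¹¹.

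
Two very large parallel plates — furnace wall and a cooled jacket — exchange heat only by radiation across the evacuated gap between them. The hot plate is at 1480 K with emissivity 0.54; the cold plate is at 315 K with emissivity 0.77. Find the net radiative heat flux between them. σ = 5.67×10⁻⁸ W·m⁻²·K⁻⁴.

For two infinite grey parallel plates, q = σ(T₁⁴ − T₂⁴)/(1/ε₁ + 1/ε₂ − 1).
T₁⁴ − T₂⁴ = 4.798×10¹² − 9.846×10⁹ = 4.788×10¹² K⁴.
1/ε₁ + 1/ε₂ − 1 = 1.852 + 1.299 − 1 = 2.151.
q = 5.67×10⁻⁸ × 4.788×10¹² / 2.151.

q ≈ 1.26×10⁵ W/m²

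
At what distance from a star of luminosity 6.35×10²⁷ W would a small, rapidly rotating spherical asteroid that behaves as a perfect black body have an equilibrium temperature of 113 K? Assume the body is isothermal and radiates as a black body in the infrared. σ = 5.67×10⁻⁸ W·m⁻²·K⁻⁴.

d ≈ 3.70×10¹² m

For an isothermal black-emitting sphere, (1−a)S·πr² = σ·4πr²·T⁴ ⇒ S = 4σT⁴/(1−a).
S = 4·5.67×10⁻⁸·(113)⁴/1.00 = 36.98 W/m².
Flux falls as S = L/(4πd²), so d = √(L/(4πS)) = √(6.35×10²⁷/(4π·36.98)).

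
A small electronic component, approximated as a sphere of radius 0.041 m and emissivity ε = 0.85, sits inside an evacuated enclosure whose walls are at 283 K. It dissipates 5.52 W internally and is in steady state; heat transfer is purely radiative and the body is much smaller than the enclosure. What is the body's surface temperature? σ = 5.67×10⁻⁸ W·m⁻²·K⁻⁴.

For a small grey body in a large enclosure, net radiated power = εσA(T⁴ − T_w⁴).
Steady state: P = εσA(T⁴ − T_w⁴) with A = 4πr² = 0.02112 m².
T⁴ = P/(εσA) + T_w⁴ = 5.52/(0.85·5.67×10⁻⁸·0.02112) + (283)⁴
    = 5.422×10⁹ + 6.414×10⁹ = 1.184×10¹⁰ K⁴.

T ≈ 330 K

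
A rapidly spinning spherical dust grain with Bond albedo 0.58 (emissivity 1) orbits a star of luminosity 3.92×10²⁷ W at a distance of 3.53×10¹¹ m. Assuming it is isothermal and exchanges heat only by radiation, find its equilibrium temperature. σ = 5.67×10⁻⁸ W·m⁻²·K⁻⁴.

T ≈ 261 K

First find the stellar flux at distance d: S = L/(4πd²) = 3.92×10²⁷/(4π·(3.53×10¹¹)²) = 2503 W/m².
For an isothermal sphere, absorbed (1−a)S·πr² = emitted σ·4πr²·T⁴, so T⁴ = (1−a)S/(4σ).
T⁴ = 0.420·2503/(4·5.67×10⁻⁸) = 4.636×10⁹ K⁴.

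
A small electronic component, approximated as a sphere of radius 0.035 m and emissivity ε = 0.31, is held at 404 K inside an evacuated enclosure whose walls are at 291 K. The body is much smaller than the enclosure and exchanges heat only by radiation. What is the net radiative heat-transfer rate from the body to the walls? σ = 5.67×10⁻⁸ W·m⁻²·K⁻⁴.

P_net ≈ 5.27 W

For a small grey body in a large enclosure: P_net = εσA(T_body⁴ − T_wall⁴).
A = 4πr² = 0.01539 m²; T_body⁴ − T_wall⁴ = 2.664×10¹⁰ − 7.171×10⁹ = 1.947×10¹⁰ K⁴.
|P_net| = 0.31·5.67×10⁻⁸·0.01539·1.947×10¹⁰.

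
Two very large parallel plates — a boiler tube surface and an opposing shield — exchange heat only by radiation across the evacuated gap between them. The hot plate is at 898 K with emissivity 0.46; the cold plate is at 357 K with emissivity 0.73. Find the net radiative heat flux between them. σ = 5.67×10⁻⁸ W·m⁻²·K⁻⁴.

For two infinite grey parallel plates, q = σ(T₁⁴ − T₂⁴)/(1/ε₁ + 1/ε₂ − 1).
T₁⁴ − T₂⁴ = 6.503×10¹¹ − 1.624×10¹⁰ = 6.340×10¹¹ K⁴.
1/ε₁ + 1/ε₂ − 1 = 2.174 + 1.370 − 1 = 2.544.
q = 5.67×10⁻⁸ × 6.340×10¹¹ / 2.544.

q ≈ 14100 W/m²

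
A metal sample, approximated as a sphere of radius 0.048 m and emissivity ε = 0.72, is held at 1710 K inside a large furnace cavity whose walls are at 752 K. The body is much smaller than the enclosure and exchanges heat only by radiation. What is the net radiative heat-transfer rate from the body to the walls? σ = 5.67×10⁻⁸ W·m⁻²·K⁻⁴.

P_net ≈ 9730 W

For a small grey body in a large enclosure: P_net = εσA(T_body⁴ − T_wall⁴).
A = 4πr² = 0.02895 m²; T_body⁴ − T_wall⁴ = 8.550×10¹² − 3.198×10¹¹ = 8.231×10¹² K⁴.
|P_net| = 0.72·5.67×10⁻⁸·0.02895·8.231×10¹².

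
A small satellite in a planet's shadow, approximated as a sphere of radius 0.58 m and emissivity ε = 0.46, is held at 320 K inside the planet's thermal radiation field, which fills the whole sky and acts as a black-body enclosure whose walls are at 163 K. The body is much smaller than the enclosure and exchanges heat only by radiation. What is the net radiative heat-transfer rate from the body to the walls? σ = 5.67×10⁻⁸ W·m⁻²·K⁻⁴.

P_net ≈ 1080 W

For a small grey body in a large enclosure: P_net = εσA(T_body⁴ − T_wall⁴).
A = 4πr² = 4.227 m²; T_body⁴ − T_wall⁴ = 1.049×10¹⁰ − 7.059×10⁸ = 9.780×10⁹ K⁴.
|P_net| = 0.46·5.67×10⁻⁸·4.227·9.780×10⁹.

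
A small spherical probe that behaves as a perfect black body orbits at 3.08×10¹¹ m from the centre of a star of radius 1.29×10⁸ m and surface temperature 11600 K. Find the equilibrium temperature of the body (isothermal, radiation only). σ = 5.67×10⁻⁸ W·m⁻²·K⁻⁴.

The star's surface emits σT_*⁴; at distance d the flux is S = σT_*⁴(R_*/d)².
S = 5.67×10⁻⁸·(11600)⁴·(1.29×10⁸/3.08×10¹¹)² = 180.1 W/m².
For an isothermal sphere T⁴ = (1−a)S/(4σ) = 7.941×10⁸ K⁴.

T ≈ 168 K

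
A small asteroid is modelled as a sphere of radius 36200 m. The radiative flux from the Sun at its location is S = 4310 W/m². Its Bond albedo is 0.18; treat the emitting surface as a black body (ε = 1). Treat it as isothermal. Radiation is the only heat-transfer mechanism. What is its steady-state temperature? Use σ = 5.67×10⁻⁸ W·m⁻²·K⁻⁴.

At equilibrium, absorbed power = emitted power.
Absorbing cross-section = πr² = 4.117×10⁹ m²; emitting surface = 4πr² = 1.647×10¹⁰ m² (ratio 4).
(1−a)S·A_cross = εσ·A_surf·T⁴  ⇒  T⁴ = (1−a)S/(4σ).
T⁴ = 0.820·4310/(4·5.67×10⁻⁸) = 1.558×10¹⁰ K⁴.
T = (1.558×10¹⁰)^(1/4).

T ≈ 353 K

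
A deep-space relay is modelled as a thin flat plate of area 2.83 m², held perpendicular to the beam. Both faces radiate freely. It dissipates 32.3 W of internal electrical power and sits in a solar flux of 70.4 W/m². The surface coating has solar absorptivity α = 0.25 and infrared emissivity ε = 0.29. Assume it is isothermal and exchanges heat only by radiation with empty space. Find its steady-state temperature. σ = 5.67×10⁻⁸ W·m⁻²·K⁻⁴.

T ≈ 172 K

At steady state, absorbed solar power + internal power = radiated power.
Absorbed: α·S·A_cross = 0.25·70.4·2.830 = 49.81 W (cross-section A).
Total input = 49.81 + 32.3 = 82.11 W.
Radiated: εσ·A_surf·T⁴ with A_surf = 2A = 5.660 m².
T⁴ = 82.11/(0.29·5.67×10⁻⁸·5.660) = 8.822×10⁸ K⁴.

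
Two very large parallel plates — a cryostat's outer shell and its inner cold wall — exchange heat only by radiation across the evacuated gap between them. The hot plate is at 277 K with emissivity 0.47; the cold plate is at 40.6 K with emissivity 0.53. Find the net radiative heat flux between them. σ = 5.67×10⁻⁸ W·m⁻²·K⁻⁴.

q ≈ 111 W/m²

For two infinite grey parallel plates, q = σ(T₁⁴ − T₂⁴)/(1/ε₁ + 1/ε₂ − 1).
T₁⁴ − T₂⁴ = 5.887×10⁹ − 2.717×10⁶ = 5.885×10⁹ K⁴.
1/ε₁ + 1/ε₂ − 1 = 2.128 + 1.887 − 1 = 3.014.
q = 5.67×10⁻⁸ × 5.885×10⁹ / 3.014.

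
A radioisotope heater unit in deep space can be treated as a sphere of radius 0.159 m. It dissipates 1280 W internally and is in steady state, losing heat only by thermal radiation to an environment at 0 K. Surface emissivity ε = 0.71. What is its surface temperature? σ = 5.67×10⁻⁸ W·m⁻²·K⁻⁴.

T ≈ 562 K

Steady state: internal power = radiated power, P = εσA T⁴.
Radiating area A = 4πr² = 0.3177 m².
T⁴ = P/(εσA) = 1280/(0.71·5.67×10⁻⁸·0.3177) = 1.001×10¹¹ K⁴.
T = (1.001×10¹¹)^(1/4).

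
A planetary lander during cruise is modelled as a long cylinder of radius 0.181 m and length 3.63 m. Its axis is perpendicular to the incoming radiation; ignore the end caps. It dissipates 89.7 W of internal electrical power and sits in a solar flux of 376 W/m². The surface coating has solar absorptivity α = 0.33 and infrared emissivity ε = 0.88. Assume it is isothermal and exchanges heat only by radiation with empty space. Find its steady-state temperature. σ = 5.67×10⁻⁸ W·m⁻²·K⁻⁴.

At steady state, absorbed solar power + internal power = radiated power.
Absorbed: α·S·A_cross = 0.33·376·1.314 = 163.0 W (cross-section 2rL).
Total input = 163.0 + 89.7 = 252.7 W.
Radiated: εσ·A_surf·T⁴ with A_surf = 2πrL = 4.128 m².
T⁴ = 252.7/(0.88·5.67×10⁻⁸·4.128) = 1.227×10⁹ K⁴.

T ≈ 187 K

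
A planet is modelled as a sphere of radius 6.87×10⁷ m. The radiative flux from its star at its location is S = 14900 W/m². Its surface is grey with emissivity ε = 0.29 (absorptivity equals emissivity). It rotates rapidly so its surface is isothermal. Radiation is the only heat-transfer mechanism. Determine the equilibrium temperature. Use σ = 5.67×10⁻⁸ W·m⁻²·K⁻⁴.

T ≈ 506 K

At equilibrium, absorbed power = emitted power.
Absorbing cross-section = πr² = 1.483×10¹⁶ m²; emitting surface = 4πr² = 5.931×10¹⁶ m² (ratio 4).
εS·A_cross = εσ·A_surf·T⁴  ⇒  T⁴ = S/(4σ)   (ε cancels).
T⁴ = 14900/(4·5.67×10⁻⁸) = 6.570×10¹⁰ K⁴.
T = (6.570×10¹⁰)^(1/4).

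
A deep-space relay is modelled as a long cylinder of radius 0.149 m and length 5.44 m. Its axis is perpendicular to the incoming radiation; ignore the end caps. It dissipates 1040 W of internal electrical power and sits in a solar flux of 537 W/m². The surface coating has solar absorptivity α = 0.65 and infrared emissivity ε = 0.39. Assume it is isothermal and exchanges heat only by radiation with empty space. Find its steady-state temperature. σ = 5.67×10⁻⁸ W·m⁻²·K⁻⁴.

T ≈ 346 K

At steady state, absorbed solar power + internal power = radiated power.
Absorbed: α·S·A_cross = 0.65·537·1.621 = 565.9 W (cross-section 2rL).
Total input = 565.9 + 1040 = 1606 W.
Radiated: εσ·A_surf·T⁴ with A_surf = 2πrL = 5.093 m².
T⁴ = 1606/(0.39·5.67×10⁻⁸·5.093) = 1.426×10¹⁰ K⁴.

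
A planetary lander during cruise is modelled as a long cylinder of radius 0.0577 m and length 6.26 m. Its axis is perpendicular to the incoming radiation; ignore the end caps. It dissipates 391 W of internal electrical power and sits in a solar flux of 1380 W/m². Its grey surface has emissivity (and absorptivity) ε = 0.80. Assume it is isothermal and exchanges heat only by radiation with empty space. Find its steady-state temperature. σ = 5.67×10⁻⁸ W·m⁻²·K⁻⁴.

At steady state, absorbed solar power + internal power = radiated power.
Absorbed: α·S·A_cross = 0.80·1380·0.7224 = 797.5 W (cross-section 2rL).
Total input = 797.5 + 391 = 1189 W.
Radiated: εσ·A_surf·T⁴ with A_surf = 2πrL = 2.269 m².
T⁴ = 1189/(0.80·5.67×10⁻⁸·2.269) = 1.155×10¹⁰ K⁴.

T ≈ 328 K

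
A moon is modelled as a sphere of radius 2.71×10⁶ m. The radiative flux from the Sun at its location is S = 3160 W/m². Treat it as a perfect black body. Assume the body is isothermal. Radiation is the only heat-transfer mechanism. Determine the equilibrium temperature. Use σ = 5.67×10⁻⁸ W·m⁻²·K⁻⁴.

At equilibrium, absorbed power = emitted power.
Absorbing cross-section = πr² = 2.307×10¹³ m²; emitting surface = 4πr² = 9.229×10¹³ m² (ratio 4).
S·A_cross = εσ·A_surf·T⁴  ⇒  T⁴ = S/(4σ).
T⁴ = 1.00·3160/(4·5.67×10⁻⁸) = 1.393×10¹⁰ K⁴.
T = (1.393×10¹⁰)^(1/4).

T ≈ 344 K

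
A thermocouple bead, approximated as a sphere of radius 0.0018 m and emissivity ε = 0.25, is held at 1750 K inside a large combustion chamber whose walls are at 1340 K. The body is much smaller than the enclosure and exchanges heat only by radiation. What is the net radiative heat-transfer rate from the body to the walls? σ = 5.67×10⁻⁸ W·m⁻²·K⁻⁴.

P_net ≈ 3.55 W

For a small grey body in a large enclosure: P_net = εσA(T_body⁴ − T_wall⁴).
A = 4πr² = 4.072×10⁻⁵ m²; T_body⁴ − T_wall⁴ = 9.379×10¹² − 3.224×10¹² = 6.155×10¹² K⁴.
|P_net| = 0.25·5.67×10⁻⁸·4.072×10⁻⁵·6.155×10¹².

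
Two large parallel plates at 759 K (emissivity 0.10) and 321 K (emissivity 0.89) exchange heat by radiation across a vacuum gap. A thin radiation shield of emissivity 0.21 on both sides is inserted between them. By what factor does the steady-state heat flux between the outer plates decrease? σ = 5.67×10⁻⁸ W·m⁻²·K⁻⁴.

Without shield: q₀ = σΔ(T⁴)/(1/ε₁+1/ε₂−1) with denominator 10.12.
With shield the two gaps are in series; the resistances add: (1/ε₁+1/ε_s−1)+(1/ε_s+1/ε₂−1) = 13.76+4.886 = 18.65.
Heat-flux ratio q₀/q = 18.65/10.12.

factor ≈ 1.84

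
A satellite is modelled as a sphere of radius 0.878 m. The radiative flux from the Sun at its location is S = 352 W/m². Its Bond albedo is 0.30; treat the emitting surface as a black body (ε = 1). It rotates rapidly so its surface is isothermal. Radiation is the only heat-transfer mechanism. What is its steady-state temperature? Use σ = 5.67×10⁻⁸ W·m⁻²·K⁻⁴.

T ≈ 182 K

At equilibrium, absorbed power = emitted power.
Absorbing cross-section = πr² = 2.422 m²; emitting surface = 4πr² = 9.687 m² (ratio 4).
(1−a)S·A_cross = εσ·A_surf·T⁴  ⇒  T⁴ = (1−a)S/(4σ).
T⁴ = 0.700·352/(4·5.67×10⁻⁸) = 1.086×10⁹ K⁴.
T = (1.086×10⁹)^(1/4).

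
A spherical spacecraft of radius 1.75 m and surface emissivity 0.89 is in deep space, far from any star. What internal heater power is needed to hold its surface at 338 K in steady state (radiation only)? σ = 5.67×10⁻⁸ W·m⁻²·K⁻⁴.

P = εσ·4πr²·T⁴.
4πr² = 38.48 m²; T⁴ = 1.305×10¹⁰ K⁴.
P = 0.89·5.67×10⁻⁸·38.48·1.305×10¹⁰.

P ≈ 25300 W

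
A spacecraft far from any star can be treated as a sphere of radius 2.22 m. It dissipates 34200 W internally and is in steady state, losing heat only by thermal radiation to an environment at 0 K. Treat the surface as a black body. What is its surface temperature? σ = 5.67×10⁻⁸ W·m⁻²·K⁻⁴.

Steady state: internal power = radiated power, P = εσA T⁴.
Radiating area A = 4πr² = 61.93 m².
T⁴ = P/(εσA) = 34200/(1.0·5.67×10⁻⁸·61.93) = 9.739×10⁹ K⁴.
T = (9.739×10⁹)^(1/4).

T ≈ 314 K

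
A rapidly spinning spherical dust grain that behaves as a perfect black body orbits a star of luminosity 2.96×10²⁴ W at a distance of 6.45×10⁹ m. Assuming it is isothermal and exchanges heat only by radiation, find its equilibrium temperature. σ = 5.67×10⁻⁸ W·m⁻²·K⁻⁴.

T ≈ 397 K

First find the stellar flux at distance d: S = L/(4πd²) = 2.96×10²⁴/(4π·(6.45×10⁹)²) = 5662 W/m².
For an isothermal sphere, absorbed (1−a)S·πr² = emitted σ·4πr²·T⁴, so T⁴ = (1−a)S/(4σ).
T⁴ = 1.00·5662/(4·5.67×10⁻⁸) = 2.496×10¹⁰ K⁴.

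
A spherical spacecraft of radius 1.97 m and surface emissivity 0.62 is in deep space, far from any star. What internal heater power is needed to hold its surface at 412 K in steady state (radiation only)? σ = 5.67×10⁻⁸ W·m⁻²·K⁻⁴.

P = εσ·4πr²·T⁴.
4πr² = 48.77 m²; T⁴ = 2.881×10¹⁰ K⁴.
P = 0.62·5.67×10⁻⁸·48.77·2.881×10¹⁰.

P ≈ 49400 W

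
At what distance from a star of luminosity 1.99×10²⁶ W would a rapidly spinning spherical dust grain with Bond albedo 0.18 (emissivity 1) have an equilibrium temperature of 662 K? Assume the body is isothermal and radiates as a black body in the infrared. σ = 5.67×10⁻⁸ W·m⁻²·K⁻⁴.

For an isothermal black-emitting sphere, (1−a)S·πr² = σ·4πr²·T⁴ ⇒ S = 4σT⁴/(1−a).
S = 4·5.67×10⁻⁸·(662)⁴/0.820 = 53120 W/m².
Flux falls as S = L/(4πd²), so d = √(L/(4πS)) = √(1.99×10²⁶/(4π·53120)).

d ≈ 1.73×10¹⁰ m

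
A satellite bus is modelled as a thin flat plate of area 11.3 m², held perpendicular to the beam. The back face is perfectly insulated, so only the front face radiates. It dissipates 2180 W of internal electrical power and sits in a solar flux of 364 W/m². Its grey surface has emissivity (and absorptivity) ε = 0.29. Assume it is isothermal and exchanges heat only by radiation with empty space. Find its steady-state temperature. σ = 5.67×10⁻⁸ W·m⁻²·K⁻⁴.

At steady state, absorbed solar power + internal power = radiated power.
Absorbed: α·S·A_cross = 0.29·364·11.30 = 1193 W (cross-section A).
Total input = 1193 + 2180 = 3373 W.
Radiated: εσ·A_surf·T⁴ with A_surf = A = 11.30 m².
T⁴ = 3373/(0.29·5.67×10⁻⁸·11.30) = 1.815×10¹⁰ K⁴.

T ≈ 367 K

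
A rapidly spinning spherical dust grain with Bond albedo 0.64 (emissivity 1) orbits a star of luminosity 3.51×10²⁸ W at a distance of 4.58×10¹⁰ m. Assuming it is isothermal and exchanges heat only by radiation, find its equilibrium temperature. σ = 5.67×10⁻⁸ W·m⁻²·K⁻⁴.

First find the stellar flux at distance d: S = L/(4πd²) = 3.51×10²⁸/(4π·(4.58×10¹⁰)²) = 1.332×10⁶ W/m².
For an isothermal sphere, absorbed (1−a)S·πr² = emitted σ·4πr²·T⁴, so T⁴ = (1−a)S/(4σ).
T⁴ = 0.360·1.332×10⁶/(4·5.67×10⁻⁸) = 2.114×10¹² K⁴.

T ≈ 1210 K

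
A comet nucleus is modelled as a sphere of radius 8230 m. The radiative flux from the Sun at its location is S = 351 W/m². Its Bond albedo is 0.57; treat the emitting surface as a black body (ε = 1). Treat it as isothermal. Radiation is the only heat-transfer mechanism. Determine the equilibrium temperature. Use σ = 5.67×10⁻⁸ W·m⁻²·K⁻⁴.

At equilibrium, absorbed power = emitted power.
Absorbing cross-section = πr² = 2.128×10⁸ m²; emitting surface = 4πr² = 8.512×10⁸ m² (ratio 4).
(1−a)S·A_cross = εσ·A_surf·T⁴  ⇒  T⁴ = (1−a)S/(4σ).
T⁴ = 0.430·351/(4·5.67×10⁻⁸) = 6.655×10⁸ K⁴.
T = (6.655×10⁸)^(1/4).

T ≈ 161 K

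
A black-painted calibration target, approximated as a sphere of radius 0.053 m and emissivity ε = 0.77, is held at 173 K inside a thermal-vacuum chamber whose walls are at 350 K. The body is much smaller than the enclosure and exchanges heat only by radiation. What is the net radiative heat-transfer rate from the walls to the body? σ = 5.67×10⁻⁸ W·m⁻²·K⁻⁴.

For a small grey body in a large enclosure: P_net = εσA(T_body⁴ − T_wall⁴).
A = 4πr² = 0.03530 m²; T_body⁴ − T_wall⁴ = 8.957×10⁸ − 1.501×10¹⁰ = -1.411×10¹⁰ K⁴.
|P_net| = 0.77·5.67×10⁻⁸·0.03530·1.411×10¹⁰.

P_net ≈ 21.7 W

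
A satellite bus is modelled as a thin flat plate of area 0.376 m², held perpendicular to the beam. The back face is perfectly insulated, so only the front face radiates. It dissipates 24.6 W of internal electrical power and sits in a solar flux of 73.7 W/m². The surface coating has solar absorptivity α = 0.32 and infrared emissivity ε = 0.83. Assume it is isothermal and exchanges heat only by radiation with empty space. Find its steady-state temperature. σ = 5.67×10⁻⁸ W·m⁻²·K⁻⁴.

T ≈ 209 K

At steady state, absorbed solar power + internal power = radiated power.
Absorbed: α·S·A_cross = 0.32·73.7·0.3760 = 8.868 W (cross-section A).
Total input = 8.868 + 24.6 = 33.47 W.
Radiated: εσ·A_surf·T⁴ with A_surf = A = 0.3760 m².
T⁴ = 33.47/(0.83·5.67×10⁻⁸·0.3760) = 1.891×10⁹ K⁴.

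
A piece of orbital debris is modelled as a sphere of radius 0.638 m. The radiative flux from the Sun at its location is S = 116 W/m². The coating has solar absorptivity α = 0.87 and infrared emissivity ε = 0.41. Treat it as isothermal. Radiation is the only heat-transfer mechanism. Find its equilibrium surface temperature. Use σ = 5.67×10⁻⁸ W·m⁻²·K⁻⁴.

At equilibrium, absorbed power = emitted power.
Absorbing cross-section = πr² = 1.279 m²; emitting surface = 4πr² = 5.115 m² (ratio 4).
αS·A_cross = εσ·A_surf·T⁴  ⇒  T⁴ = αS/(ε·4σ).
T⁴ = 0.870·116/(0.41·4·5.67×10⁻⁸) = 1.085×10⁹ K⁴.
T = (1.085×10⁹)^(1/4).

T ≈ 182 K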